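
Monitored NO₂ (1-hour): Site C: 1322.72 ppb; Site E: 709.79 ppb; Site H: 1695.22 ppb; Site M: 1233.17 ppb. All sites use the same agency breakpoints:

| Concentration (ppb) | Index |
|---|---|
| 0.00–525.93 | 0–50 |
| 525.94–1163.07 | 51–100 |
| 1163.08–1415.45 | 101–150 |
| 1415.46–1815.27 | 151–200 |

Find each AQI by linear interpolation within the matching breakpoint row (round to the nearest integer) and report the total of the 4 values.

497

Site C 1322.72: bracket 1163.08–1415.45 → index 101–150; slope 49/252.37, offset 159.64.
AQI = 101 + 49/252.37·159.64 ≈ 132.00 ⇒ 132.
Site E 709.79: bracket 525.94–1163.07 → index 51–100; slope 49/637.13, offset 183.85.
AQI = 51 + 49/637.13·183.85 ≈ 65.14 ⇒ 65.
Site H: row 1415.46–1815.27 (AQI 151–200). (200−151)·(1695.22−1415.46)/(1815.27−1415.46) + 151 = 49·279.76/399.81 + 151 ≈ 185.29 → 185.
Site M: row 1163.08–1415.45 (AQI 101–150). (150−101)·(1233.17−1163.08)/(1415.45−1163.08) + 101 = 49·70.09/252.37 + 101 ≈ 114.61 → 115.
AQIs: Site C=132, Site E=65, Site H=185, Site M=115. Sum = 132 + 65 + 185 + 115 = 497.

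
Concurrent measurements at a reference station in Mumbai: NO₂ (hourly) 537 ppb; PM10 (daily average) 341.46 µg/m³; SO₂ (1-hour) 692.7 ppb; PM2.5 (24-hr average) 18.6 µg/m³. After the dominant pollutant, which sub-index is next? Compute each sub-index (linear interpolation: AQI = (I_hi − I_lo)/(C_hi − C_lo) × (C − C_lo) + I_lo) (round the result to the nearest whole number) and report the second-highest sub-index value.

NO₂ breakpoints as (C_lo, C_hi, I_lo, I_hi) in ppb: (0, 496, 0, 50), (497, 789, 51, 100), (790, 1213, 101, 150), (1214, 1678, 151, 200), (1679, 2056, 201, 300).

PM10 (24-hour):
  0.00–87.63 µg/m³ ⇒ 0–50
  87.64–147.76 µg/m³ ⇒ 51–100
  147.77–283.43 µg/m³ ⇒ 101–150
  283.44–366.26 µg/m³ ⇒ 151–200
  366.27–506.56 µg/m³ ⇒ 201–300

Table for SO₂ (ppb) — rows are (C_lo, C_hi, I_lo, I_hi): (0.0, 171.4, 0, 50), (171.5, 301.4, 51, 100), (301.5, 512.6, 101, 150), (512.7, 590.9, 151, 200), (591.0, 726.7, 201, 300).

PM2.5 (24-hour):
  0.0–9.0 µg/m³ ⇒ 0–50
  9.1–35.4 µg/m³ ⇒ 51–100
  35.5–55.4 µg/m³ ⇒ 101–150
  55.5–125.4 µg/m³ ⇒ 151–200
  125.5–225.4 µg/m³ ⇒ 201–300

185

NO₂: 537 lies in 497–789, so I_lo=51, I_hi=100, C_lo=497, C_hi=789.
(100−51)/(789−497) × (537−497) + 51 = 49/292 × 40 + 51 ≈ 57.71 → 58.
PM10: row 283.44–366.26 (AQI 151–200). (200−151)·(341.46−283.44)/(366.26−283.44) + 151 = 49·58.02/82.82 + 151 ≈ 185.33 → 185.
SO₂ 692.7: bracket 591.0–726.7 → index 201–300; slope 99/135.7, offset 101.7.
AQI = 201 + 99/135.7·101.7 ≈ 275.20 ⇒ 275.
PM2.5: row 9.1–35.4 (AQI 51–100). (100−51)·(18.6−9.1)/(35.4−9.1) + 51 = 49·9.5/26.3 + 51 ≈ 68.70 → 69.
Sub-indices: NO₂→58, PM10→185, SO₂→275, PM2.5→69. Ranked high→low: 275, 185, 69, 58. Second-highest sub-index = 185.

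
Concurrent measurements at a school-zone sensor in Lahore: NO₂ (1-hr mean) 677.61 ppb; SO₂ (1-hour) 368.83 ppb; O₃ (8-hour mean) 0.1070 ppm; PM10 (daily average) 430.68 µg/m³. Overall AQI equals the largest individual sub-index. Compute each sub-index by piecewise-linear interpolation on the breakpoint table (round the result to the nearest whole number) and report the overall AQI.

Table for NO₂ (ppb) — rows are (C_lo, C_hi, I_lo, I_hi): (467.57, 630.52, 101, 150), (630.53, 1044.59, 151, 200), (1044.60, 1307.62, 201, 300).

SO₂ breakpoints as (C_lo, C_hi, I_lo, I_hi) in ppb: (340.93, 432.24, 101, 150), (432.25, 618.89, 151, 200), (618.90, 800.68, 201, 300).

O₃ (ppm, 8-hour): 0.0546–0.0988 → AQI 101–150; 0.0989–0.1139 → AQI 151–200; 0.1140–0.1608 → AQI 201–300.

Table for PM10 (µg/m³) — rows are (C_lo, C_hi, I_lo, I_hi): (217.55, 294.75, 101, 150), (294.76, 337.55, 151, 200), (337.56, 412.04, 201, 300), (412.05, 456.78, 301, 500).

NO₂: 677.61 ∈ [630.53, 1044.59] ↔ index [151, 200].
151 + (677.61−630.53)·(200−151)/(1044.59−630.53) = 151 + 47.08·49/414.06 ≈ 156.57, so AQI = 157.
SO₂: row 340.93–432.24 (AQI 101–150). (150−101)·(368.83−340.93)/(432.24−340.93) + 101 = 49·27.90/91.31 + 101 ≈ 115.97 → 116.
O₃: 0.1070 lies in 0.0989–0.1139, so I_lo=151, I_hi=200, C_lo=0.0989, C_hi=0.1139.
(200−151)/(0.1139−0.0989) × (0.1070−0.0989) + 151 = 49/0.0150 × 0.0081 + 151 ≈ 177.46 → 177.
PM10 430.68: bracket 412.05–456.78 → index 301–500; slope 199/44.73, offset 18.63.
AQI = 301 + 199/44.73·18.63 ≈ 383.88 ⇒ 384.
Sub-indices: NO₂→157, SO₂→116, O₃→177, PM10→384. Overall AQI = max = 384; dominant pollutant is PM10.

384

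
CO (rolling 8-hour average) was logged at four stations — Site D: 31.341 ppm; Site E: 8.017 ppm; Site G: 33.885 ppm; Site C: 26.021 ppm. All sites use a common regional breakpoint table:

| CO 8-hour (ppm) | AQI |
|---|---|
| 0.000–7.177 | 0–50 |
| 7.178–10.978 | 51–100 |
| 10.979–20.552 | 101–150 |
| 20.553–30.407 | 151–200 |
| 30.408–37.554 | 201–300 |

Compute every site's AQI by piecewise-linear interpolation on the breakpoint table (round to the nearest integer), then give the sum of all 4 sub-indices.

703

Site D: 31.341 lies in 30.408–37.554, so I_lo=201, I_hi=300, C_lo=30.408, C_hi=37.554.
(300−201)/(37.554−30.408) × (31.341−30.408) + 201 = 99/7.146 × 0.933 + 201 ≈ 213.93 → 214.
Site E: 8.017 lies in 7.178–10.978, so I_lo=51, I_hi=100, C_lo=7.178, C_hi=10.978.
(100−51)/(10.978−7.178) × (8.017−7.178) + 51 = 49/3.800 × 0.839 + 51 ≈ 61.82 → 62.
Site G: 33.885 ∈ [30.408, 37.554] ↔ index [201, 300].
201 + (33.885−30.408)·(300−201)/(37.554−30.408) = 201 + 3.477·99/7.146 ≈ 249.17, so AQI = 249.
Site C: row 20.553–30.407 (AQI 151–200). (200−151)·(26.021−20.553)/(30.407−20.553) + 151 = 49·5.468/9.854 + 151 ≈ 178.19 → 178.
AQIs: Site D=214, Site E=62, Site G=249, Site C=178. Sum = 214 + 62 + 249 + 178 = 703.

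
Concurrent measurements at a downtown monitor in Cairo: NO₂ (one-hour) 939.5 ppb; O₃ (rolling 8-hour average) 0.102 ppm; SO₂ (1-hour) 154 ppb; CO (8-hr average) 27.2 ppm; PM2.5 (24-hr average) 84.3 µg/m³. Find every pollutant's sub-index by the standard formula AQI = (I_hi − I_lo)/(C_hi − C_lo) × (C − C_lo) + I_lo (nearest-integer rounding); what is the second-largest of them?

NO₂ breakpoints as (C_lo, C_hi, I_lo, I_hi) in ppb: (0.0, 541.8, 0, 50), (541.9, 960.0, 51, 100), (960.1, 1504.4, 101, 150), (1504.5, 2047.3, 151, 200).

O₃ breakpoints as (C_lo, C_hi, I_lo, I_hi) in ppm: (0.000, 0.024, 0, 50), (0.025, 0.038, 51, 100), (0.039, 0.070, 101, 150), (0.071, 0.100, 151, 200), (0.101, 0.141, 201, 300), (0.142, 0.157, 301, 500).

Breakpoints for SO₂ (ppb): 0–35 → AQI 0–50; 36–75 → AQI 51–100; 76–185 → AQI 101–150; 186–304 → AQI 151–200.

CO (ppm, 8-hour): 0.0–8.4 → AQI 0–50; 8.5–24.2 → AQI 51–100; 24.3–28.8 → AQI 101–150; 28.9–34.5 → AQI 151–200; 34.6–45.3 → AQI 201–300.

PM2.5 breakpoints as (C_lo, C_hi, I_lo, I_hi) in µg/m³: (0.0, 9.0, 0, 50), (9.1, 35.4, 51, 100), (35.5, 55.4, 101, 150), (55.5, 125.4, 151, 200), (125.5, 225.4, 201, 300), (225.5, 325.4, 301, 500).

171

NO₂ 939.5: bracket 541.9–960.0 → index 51–100; slope 49/418.1, offset 397.6.
AQI = 51 + 49/418.1·397.6 ≈ 97.60 ⇒ 98.
O₃: 0.102 ∈ [0.101, 0.141] ↔ index [201, 300].
201 + (0.102−0.101)·(300−201)/(0.141−0.101) = 201 + 0.001·99/0.040 ≈ 203.48, so AQI = 203.
SO₂: 154 ∈ [76, 185] ↔ index [101, 150].
101 + (154−76)·(150−101)/(185−76) = 101 + 78·49/109 ≈ 136.06, so AQI = 136.
CO 27.2: bracket 24.3–28.8 → index 101–150; slope 49/4.5, offset 2.9.
AQI = 101 + 49/4.5·2.9 ≈ 132.58 ⇒ 133.
PM2.5: row 55.5–125.4 (AQI 151–200). (200−151)·(84.3−55.5)/(125.4−55.5) + 151 = 49·28.8/69.9 + 151 ≈ 171.19 → 171.
Sub-indices: NO₂→98, O₃→203, SO₂→136, CO→133, PM2.5→171. Ranked high→low: 203, 171, 136, 133, 98. Second-highest sub-index = 171.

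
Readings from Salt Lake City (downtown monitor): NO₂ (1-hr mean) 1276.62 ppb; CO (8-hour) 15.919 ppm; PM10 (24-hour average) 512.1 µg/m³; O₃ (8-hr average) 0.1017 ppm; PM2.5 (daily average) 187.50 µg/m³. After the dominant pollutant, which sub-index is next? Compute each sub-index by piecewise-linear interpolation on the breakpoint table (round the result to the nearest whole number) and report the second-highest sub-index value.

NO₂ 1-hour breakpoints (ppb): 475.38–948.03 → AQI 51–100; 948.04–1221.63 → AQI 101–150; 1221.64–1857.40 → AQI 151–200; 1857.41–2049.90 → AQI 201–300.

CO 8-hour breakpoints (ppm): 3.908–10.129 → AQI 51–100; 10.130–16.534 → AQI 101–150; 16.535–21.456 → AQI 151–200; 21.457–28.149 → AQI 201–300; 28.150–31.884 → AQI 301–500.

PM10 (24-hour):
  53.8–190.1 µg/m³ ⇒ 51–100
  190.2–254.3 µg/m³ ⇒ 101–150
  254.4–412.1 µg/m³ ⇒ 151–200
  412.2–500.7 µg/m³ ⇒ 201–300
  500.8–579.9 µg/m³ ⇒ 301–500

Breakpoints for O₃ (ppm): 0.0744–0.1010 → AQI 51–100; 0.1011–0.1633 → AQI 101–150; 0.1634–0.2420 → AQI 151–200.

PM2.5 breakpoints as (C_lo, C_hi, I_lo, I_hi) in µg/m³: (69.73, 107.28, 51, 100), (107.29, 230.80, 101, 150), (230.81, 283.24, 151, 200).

155

NO₂: 1276.62 lies in 1221.64–1857.40, so I_lo=151, I_hi=200, C_lo=1221.64, C_hi=1857.40.
(200−151)/(1857.40−1221.64) × (1276.62−1221.64) + 151 = 49/635.76 × 54.98 + 151 ≈ 155.24 → 155.
CO 15.919: bracket 10.130–16.534 → index 101–150; slope 49/6.404, offset 5.789.
AQI = 101 + 49/6.404·5.789 ≈ 145.29 ⇒ 145.
PM10 512.1: bracket 500.8–579.9 → index 301–500; slope 199/79.1, offset 11.3.
AQI = 301 + 199/79.1·11.3 ≈ 329.43 ⇒ 329.
O₃ 0.1017: bracket 0.1011–0.1633 → index 101–150; slope 49/0.0622, offset 0.0006.
AQI = 101 + 49/0.0622·0.0006 ≈ 101.47 ⇒ 101.
PM2.5: 187.50 lies in 107.29–230.80, so I_lo=101, I_hi=150, C_lo=107.29, C_hi=230.80.
(150−101)/(230.80−107.29) × (187.50−107.29) + 101 = 49/123.51 × 80.21 + 101 ≈ 132.82 → 133.
Sub-indices: NO₂→155, CO→145, PM10→329, O₃→101, PM2.5→133. Ranked high→low: 329, 155, 145, 133, 101. Second-highest sub-index = 155.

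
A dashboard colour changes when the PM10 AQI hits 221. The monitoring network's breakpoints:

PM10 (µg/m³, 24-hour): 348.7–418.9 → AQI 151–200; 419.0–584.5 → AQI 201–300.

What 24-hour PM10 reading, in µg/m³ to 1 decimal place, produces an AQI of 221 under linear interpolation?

AQI 221 lies in the 201–300 band, which corresponds to 419.0–584.5 µg/m³.
C = 419.0 + (221−201)×(584.5−419.0)/(300−201) = 419.0 + 20×165.5/99 ≈ 452.434 µg/m³ → 452.4 µg/m³ to 1 dp.

452.4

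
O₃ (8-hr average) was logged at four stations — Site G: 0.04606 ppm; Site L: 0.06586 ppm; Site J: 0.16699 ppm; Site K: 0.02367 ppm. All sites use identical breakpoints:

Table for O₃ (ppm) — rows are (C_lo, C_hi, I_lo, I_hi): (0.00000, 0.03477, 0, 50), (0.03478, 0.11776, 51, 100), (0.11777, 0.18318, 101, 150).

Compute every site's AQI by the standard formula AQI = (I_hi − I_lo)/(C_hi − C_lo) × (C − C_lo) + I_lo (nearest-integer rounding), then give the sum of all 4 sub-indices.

299

Site G: 0.04606 ∈ [0.03478, 0.11776] ↔ index [51, 100].
51 + (0.04606−0.03478)·(100−51)/(0.11776−0.03478) = 51 + 0.01128·49/0.08298 ≈ 57.66, so AQI = 58.
Site L 0.06586: bracket 0.03478–0.11776 → index 51–100; slope 49/0.08298, offset 0.03108.
AQI = 51 + 49/0.08298·0.03108 ≈ 69.35 ⇒ 69.
Site J: 0.16699 ∈ [0.11777, 0.18318] ↔ index [101, 150].
101 + (0.16699−0.11777)·(150−101)/(0.18318−0.11777) = 101 + 0.04922·49/0.06541 ≈ 137.87, so AQI = 138.
Site K: row 0.00000–0.03477 (AQI 0–50). (50−0)·(0.02367−0.00000)/(0.03477−0.00000) + 0 = 50·0.02367/0.03477 + 0 ≈ 34.04 → 34.
AQIs: Site G=58, Site L=69, Site J=138, Site K=34. Sum = 58 + 69 + 138 + 34 = 299.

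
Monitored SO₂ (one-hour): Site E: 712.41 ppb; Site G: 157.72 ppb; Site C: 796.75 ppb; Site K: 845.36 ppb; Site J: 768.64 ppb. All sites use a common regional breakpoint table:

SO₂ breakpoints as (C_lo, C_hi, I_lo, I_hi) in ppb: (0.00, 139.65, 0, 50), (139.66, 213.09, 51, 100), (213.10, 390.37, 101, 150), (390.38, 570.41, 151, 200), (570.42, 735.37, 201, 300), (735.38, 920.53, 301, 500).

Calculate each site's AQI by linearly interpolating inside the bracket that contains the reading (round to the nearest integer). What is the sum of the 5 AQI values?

1472

Site E: 712.41 ∈ [570.42, 735.37] ↔ index [201, 300].
201 + (712.41−570.42)·(300−201)/(735.37−570.42) = 201 + 141.99·99/164.95 ≈ 286.22, so AQI = 286.
Site G: row 139.66–213.09 (AQI 51–100). (100−51)·(157.72−139.66)/(213.09−139.66) + 51 = 49·18.06/73.43 + 51 ≈ 63.05 → 63.
Site C 796.75: bracket 735.38–920.53 → index 301–500; slope 199/185.15, offset 61.37.
AQI = 301 + 199/185.15·61.37 ≈ 366.96 ⇒ 367.
Site K: 845.36 ∈ [735.38, 920.53] ↔ index [301, 500].
301 + (845.36−735.38)·(500−301)/(920.53−735.38) = 301 + 109.98·199/185.15 ≈ 419.21, so AQI = 419.
Site J: 768.64 lies in 735.38–920.53, so I_lo=301, I_hi=500, C_lo=735.38, C_hi=920.53.
(500−301)/(920.53−735.38) × (768.64−735.38) + 301 = 199/185.15 × 33.26 + 301 ≈ 336.75 → 337.
AQIs: Site E=286, Site G=63, Site C=367, Site K=419, Site J=337. Sum = 286 + 63 + 367 + 419 + 337 = 1472.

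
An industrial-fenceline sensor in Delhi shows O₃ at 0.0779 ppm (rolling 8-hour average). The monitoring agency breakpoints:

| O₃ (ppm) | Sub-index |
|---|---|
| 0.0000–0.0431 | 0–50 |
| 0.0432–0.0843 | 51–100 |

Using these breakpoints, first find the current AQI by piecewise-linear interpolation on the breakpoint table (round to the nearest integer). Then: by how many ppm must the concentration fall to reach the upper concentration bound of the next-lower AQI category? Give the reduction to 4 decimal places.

0.0348

O₃: 0.0779 ∈ [0.0432, 0.0843] ↔ index [51, 100].
51 + (0.0779−0.0432)·(100−51)/(0.0843−0.0432) = 51 + 0.0347·49/0.0411 ≈ 92.37, so AQI = 92.
Current AQI 92 is in the Moderate range (51–100). The next-lower category tops out at AQI 50, whose upper concentration bound is 0.0431 ppm.
Reduction needed = 0.0779 − 0.0431 = 0.0348 ppm.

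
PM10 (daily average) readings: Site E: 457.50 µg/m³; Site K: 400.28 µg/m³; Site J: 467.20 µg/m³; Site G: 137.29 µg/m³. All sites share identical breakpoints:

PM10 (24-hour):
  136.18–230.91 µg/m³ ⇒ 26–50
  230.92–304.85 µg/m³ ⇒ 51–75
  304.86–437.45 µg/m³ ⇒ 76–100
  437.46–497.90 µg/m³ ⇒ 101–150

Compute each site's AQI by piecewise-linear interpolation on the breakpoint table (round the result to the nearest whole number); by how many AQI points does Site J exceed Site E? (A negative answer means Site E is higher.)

8

Site E: 457.50 ∈ [437.46, 497.90] ↔ index [101, 150].
101 + (457.50−437.46)·(150−101)/(497.90−437.46) = 101 + 20.04·49/60.44 ≈ 117.25, so AQI = 117.
Site K: row 304.86–437.45 (AQI 76–100). (100−76)·(400.28−304.86)/(437.45−304.86) + 76 = 24·95.42/132.59 + 76 ≈ 93.27 → 93.
Site J: 467.20 ∈ [437.46, 497.90] ↔ index [101, 150].
101 + (467.20−437.46)·(150−101)/(497.90−437.46) = 101 + 29.74·49/60.44 ≈ 125.11, so AQI = 125.
Site G: row 136.18–230.91 (AQI 26–50). (50−26)·(137.29−136.18)/(230.91−136.18) + 26 = 24·1.11/94.73 + 26 ≈ 26.28 → 26.
AQIs: Site E=117, Site K=93, Site J=125, Site G=26. Site J (125) − Site E (117) = 8.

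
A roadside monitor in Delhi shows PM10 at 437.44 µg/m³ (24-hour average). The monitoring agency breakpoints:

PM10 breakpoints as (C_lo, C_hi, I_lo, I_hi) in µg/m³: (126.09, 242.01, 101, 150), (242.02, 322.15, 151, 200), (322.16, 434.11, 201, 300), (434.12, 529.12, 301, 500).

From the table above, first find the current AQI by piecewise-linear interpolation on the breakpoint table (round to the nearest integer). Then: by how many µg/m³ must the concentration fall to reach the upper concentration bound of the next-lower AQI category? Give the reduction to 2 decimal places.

PM10: row 434.12–529.12 (AQI 301–500). (500−301)·(437.44−434.12)/(529.12−434.12) + 301 = 199·3.32/95.00 + 301 ≈ 307.95 → 308.
Current AQI 308 is in the Hazardous range (301–500). The next-lower category tops out at AQI 300, whose upper concentration bound is 434.11 µg/m³.
Reduction needed = 437.44 − 434.11 = 3.33 µg/m³.

3.33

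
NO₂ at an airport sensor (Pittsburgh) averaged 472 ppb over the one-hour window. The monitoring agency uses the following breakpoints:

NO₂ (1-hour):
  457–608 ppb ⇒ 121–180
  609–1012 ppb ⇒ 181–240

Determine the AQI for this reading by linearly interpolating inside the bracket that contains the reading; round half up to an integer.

NO₂: 472 ∈ [457, 608] ↔ index [121, 180].
121 + (472−457)·(180−121)/(608−457) = 121 + 15·59/151 ≈ 126.86, so AQI = 127.

127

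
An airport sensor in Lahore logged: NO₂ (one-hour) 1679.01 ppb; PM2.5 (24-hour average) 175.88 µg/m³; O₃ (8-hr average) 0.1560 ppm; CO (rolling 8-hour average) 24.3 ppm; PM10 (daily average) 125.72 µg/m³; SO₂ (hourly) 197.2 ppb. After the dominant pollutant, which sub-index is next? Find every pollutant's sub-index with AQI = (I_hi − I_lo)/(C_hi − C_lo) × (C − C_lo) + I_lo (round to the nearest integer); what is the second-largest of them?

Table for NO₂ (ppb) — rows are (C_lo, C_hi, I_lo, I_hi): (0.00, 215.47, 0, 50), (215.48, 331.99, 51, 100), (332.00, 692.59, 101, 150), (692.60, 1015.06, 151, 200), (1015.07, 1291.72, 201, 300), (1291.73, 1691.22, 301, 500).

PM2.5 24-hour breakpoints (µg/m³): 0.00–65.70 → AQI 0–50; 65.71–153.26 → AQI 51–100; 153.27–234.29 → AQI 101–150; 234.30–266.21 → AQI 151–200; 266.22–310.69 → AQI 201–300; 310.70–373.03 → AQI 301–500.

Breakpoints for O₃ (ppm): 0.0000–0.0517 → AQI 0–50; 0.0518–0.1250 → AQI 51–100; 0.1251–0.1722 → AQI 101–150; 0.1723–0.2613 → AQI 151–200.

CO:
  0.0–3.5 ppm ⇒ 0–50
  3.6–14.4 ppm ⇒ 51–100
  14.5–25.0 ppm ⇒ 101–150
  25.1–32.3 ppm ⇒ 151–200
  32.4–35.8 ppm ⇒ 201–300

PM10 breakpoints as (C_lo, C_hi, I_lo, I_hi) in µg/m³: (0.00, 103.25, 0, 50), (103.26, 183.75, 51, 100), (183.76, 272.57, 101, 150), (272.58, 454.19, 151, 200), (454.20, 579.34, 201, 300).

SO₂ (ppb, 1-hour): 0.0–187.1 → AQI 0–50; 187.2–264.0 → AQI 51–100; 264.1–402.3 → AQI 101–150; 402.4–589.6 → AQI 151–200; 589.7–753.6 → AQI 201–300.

NO₂ 1679.01: bracket 1291.73–1691.22 → index 301–500; slope 199/399.49, offset 387.28.
AQI = 301 + 199/399.49·387.28 ≈ 493.92 ⇒ 494.
PM2.5: 175.88 lies in 153.27–234.29, so I_lo=101, I_hi=150, C_lo=153.27, C_hi=234.29.
(150−101)/(234.29−153.27) × (175.88−153.27) + 101 = 49/81.02 × 22.61 + 101 ≈ 114.67 → 115.
O₃: 0.1560 lies in 0.1251–0.1722, so I_lo=101, I_hi=150, C_lo=0.1251, C_hi=0.1722.
(150−101)/(0.1722−0.1251) × (0.1560−0.1251) + 101 = 49/0.0471 × 0.0309 + 101 ≈ 133.15 → 133.
CO: 24.3 lies in 14.5–25.0, so I_lo=101, I_hi=150, C_lo=14.5, C_hi=25.0.
(150−101)/(25.0−14.5) × (24.3−14.5) + 101 = 49/10.5 × 9.8 + 101 ≈ 146.73 → 147.
PM10: 125.72 ∈ [103.26, 183.75] ↔ index [51, 100].
51 + (125.72−103.26)·(100−51)/(183.75−103.26) = 51 + 22.46·49/80.49 ≈ 64.67, so AQI = 65.
SO₂ 197.2: bracket 187.2–264.0 → index 51–100; slope 49/76.8, offset 10.0.
AQI = 51 + 49/76.8·10.0 ≈ 57.38 ⇒ 57.
Sub-indices: NO₂→494, PM2.5→115, O₃→133, CO→147, PM10→65, SO₂→57. Ranked high→low: 494, 147, 133, 115, 65, 57. Second-highest sub-index = 147.

147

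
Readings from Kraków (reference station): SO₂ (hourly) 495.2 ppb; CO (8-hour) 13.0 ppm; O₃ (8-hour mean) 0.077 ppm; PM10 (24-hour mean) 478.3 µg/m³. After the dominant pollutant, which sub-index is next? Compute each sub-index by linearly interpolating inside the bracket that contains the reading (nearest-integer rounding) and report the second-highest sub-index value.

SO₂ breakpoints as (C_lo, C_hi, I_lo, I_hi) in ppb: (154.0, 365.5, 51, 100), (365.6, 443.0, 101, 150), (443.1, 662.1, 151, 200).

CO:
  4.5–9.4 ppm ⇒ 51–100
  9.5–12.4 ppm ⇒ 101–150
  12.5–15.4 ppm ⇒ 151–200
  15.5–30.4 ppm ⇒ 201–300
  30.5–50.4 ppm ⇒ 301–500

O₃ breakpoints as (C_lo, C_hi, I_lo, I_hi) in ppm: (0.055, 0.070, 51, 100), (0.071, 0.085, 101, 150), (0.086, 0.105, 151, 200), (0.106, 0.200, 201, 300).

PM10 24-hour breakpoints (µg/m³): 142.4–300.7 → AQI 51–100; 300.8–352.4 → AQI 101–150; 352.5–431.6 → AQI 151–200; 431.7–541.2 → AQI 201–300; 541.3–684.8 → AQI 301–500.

SO₂: 495.2 lies in 443.1–662.1, so I_lo=151, I_hi=200, C_lo=443.1, C_hi=662.1.
(200−151)/(662.1−443.1) × (495.2−443.1) + 151 = 49/219.0 × 52.1 + 151 ≈ 162.66 → 163.
CO 13.0: bracket 12.5–15.4 → index 151–200; slope 49/2.9, offset 0.5.
AQI = 151 + 49/2.9·0.5 ≈ 159.45 ⇒ 159.
O₃: 0.077 lies in 0.071–0.085, so I_lo=101, I_hi=150, C_lo=0.071, C_hi=0.085.
(150−101)/(0.085−0.071) × (0.077−0.071) + 101 = 49/0.014 × 0.006 + 101 ≈ 122.00 → 122.
PM10: 478.3 ∈ [431.7, 541.2] ↔ index [201, 300].
201 + (478.3−431.7)·(300−201)/(541.2−431.7) = 201 + 46.6·99/109.5 ≈ 243.13, so AQI = 243.
Sub-indices: SO₂→163, CO→159, O₃→122, PM10→243. Ranked high→low: 243, 163, 159, 122. Second-highest sub-index = 163.

163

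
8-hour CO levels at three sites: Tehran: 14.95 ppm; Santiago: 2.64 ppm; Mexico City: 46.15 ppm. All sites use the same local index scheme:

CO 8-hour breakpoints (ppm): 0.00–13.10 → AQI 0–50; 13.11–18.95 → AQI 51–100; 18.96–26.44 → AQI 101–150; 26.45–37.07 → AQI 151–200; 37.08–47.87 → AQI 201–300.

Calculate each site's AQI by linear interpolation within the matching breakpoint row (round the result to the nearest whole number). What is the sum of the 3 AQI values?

360

Tehran: row 13.11–18.95 (AQI 51–100). (100−51)·(14.95−13.11)/(18.95−13.11) + 51 = 49·1.84/5.84 + 51 ≈ 66.44 → 66.
Santiago: 2.64 lies in 0.00–13.10, so I_lo=0, I_hi=50, C_lo=0.00, C_hi=13.10.
(50−0)/(13.10−0.00) × (2.64−0.00) + 0 = 50/13.10 × 2.64 + 0 ≈ 10.08 → 10.
Mexico City: 46.15 ∈ [37.08, 47.87] ↔ index [201, 300].
201 + (46.15−37.08)·(300−201)/(47.87−37.08) = 201 + 9.07·99/10.79 ≈ 284.22, so AQI = 284.
AQIs: Tehran=66, Santiago=10, Mexico City=284. Sum = 66 + 10 + 284 = 360.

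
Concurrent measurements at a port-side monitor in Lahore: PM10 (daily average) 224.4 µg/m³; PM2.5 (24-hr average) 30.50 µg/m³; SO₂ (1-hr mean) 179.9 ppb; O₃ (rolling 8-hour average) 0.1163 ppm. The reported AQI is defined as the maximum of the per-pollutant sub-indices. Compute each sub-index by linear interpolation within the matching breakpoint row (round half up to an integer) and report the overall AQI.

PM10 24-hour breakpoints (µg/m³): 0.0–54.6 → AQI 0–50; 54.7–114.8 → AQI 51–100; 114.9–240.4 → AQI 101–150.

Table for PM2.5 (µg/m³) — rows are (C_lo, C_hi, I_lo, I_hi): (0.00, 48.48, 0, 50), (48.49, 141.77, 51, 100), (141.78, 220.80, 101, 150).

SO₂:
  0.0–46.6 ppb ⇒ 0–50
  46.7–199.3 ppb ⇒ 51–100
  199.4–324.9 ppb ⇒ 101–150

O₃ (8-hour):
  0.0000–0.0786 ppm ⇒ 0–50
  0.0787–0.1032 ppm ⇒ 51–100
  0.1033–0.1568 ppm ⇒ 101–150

144

PM10 224.4: bracket 114.9–240.4 → index 101–150; slope 49/125.5, offset 109.5.
AQI = 101 + 49/125.5·109.5 ≈ 143.75 ⇒ 144.
PM2.5: row 0.00–48.48 (AQI 0–50). (50−0)·(30.50−0.00)/(48.48−0.00) + 0 = 50·30.50/48.48 + 0 ≈ 31.46 → 31.
SO₂: row 46.7–199.3 (AQI 51–100). (100−51)·(179.9−46.7)/(199.3−46.7) + 51 = 49·133.2/152.6 + 51 ≈ 93.77 → 94.
O₃ 0.1163: bracket 0.1033–0.1568 → index 101–150; slope 49/0.0535, offset 0.0130.
AQI = 101 + 49/0.0535·0.0130 ≈ 112.91 ⇒ 113.
Sub-indices: PM10→144, PM2.5→31, SO₂→94, O₃→113. Overall AQI = max = 144; dominant pollutant is PM10.
AQI 144: Unhealthy for Sensitive Groups.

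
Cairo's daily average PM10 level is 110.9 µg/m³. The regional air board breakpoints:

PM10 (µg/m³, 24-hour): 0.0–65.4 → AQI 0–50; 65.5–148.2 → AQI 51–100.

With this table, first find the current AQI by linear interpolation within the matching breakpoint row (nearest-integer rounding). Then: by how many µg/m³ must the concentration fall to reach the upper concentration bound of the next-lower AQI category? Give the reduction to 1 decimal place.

45.5

PM10 110.9: bracket 65.5–148.2 → index 51–100; slope 49/82.7, offset 45.4.
AQI = 51 + 49/82.7·45.4 ≈ 77.90 ⇒ 78.
Current AQI 78 is in the Moderate range (51–100). The next-lower category tops out at AQI 50, whose upper concentration bound is 65.4 µg/m³.
Reduction needed = 110.9 − 65.4 = 45.5 µg/m³.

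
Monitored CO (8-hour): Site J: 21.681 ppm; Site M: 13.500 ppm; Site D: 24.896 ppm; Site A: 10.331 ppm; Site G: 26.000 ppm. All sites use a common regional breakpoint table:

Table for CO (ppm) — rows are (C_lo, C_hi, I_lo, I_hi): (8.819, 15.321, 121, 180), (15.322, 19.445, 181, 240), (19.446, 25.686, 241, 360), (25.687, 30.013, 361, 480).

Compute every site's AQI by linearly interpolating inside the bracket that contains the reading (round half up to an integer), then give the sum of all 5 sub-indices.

Site J 21.681: bracket 19.446–25.686 → index 241–360; slope 119/6.240, offset 2.235.
AQI = 241 + 119/6.240·2.235 ≈ 283.62 ⇒ 284.
Site M: 13.500 ∈ [8.819, 15.321] ↔ index [121, 180].
121 + (13.500−8.819)·(180−121)/(15.321−8.819) = 121 + 4.681·59/6.502 ≈ 163.48, so AQI = 163.
Site D: row 19.446–25.686 (AQI 241–360). (360−241)·(24.896−19.446)/(25.686−19.446) + 241 = 119·5.450/6.240 + 241 ≈ 344.93 → 345.
Site A 10.331: bracket 8.819–15.321 → index 121–180; slope 59/6.502, offset 1.512.
AQI = 121 + 59/6.502·1.512 ≈ 134.72 ⇒ 135.
Site G: 26.000 lies in 25.687–30.013, so I_lo=361, I_hi=480, C_lo=25.687, C_hi=30.013.
(480−361)/(30.013−25.687) × (26.000−25.687) + 361 = 119/4.326 × 0.313 + 361 ≈ 369.61 → 370.
AQIs: Site J=284, Site M=163, Site D=345, Site A=135, Site G=370. Sum = 284 + 163 + 345 + 135 + 370 = 1297.

1297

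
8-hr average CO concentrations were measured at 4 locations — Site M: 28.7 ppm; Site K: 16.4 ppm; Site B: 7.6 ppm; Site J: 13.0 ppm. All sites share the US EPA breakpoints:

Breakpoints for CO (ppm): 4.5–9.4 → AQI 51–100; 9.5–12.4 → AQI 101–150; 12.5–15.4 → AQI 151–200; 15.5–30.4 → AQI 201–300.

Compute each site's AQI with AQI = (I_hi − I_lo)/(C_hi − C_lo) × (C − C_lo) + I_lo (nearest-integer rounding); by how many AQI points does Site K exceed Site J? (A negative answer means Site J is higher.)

48

Site M: 28.7 ∈ [15.5, 30.4] ↔ index [201, 300].
201 + (28.7−15.5)·(300−201)/(30.4−15.5) = 201 + 13.2·99/14.9 ≈ 288.70, so AQI = 289.
Site K: 16.4 lies in 15.5–30.4, so I_lo=201, I_hi=300, C_lo=15.5, C_hi=30.4.
(300−201)/(30.4−15.5) × (16.4−15.5) + 201 = 99/14.9 × 0.9 + 201 ≈ 206.98 → 207.
Site B 7.6: bracket 4.5–9.4 → index 51–100; slope 49/4.9, offset 3.1.
AQI = 51 + 49/4.9·3.1 ≈ 82.00 ⇒ 82.
Site J: 13.0 lies in 12.5–15.4, so I_lo=151, I_hi=200, C_lo=12.5, C_hi=15.4.
(200−151)/(15.4−12.5) × (13.0−12.5) + 151 = 49/2.9 × 0.5 + 151 ≈ 159.45 → 159.
AQIs: Site M=289, Site K=207, Site B=82, Site J=159. Site K (207) − Site J (159) = 48.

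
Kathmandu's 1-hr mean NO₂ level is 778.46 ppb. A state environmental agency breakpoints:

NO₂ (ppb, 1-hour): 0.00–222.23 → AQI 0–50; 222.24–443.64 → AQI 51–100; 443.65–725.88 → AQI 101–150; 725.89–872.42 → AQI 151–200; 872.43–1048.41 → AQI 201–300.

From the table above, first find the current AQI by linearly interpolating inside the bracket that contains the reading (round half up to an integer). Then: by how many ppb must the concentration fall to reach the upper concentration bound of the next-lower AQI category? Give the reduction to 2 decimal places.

52.58

NO₂: row 725.89–872.42 (AQI 151–200). (200−151)·(778.46−725.89)/(872.42−725.89) + 151 = 49·52.57/146.53 + 151 ≈ 168.58 → 169.
Current AQI 169 is in the Unhealthy range (151–200). The next-lower category tops out at AQI 150, whose upper concentration bound is 725.88 ppb.
Reduction needed = 778.46 − 725.88 = 52.58 ppb.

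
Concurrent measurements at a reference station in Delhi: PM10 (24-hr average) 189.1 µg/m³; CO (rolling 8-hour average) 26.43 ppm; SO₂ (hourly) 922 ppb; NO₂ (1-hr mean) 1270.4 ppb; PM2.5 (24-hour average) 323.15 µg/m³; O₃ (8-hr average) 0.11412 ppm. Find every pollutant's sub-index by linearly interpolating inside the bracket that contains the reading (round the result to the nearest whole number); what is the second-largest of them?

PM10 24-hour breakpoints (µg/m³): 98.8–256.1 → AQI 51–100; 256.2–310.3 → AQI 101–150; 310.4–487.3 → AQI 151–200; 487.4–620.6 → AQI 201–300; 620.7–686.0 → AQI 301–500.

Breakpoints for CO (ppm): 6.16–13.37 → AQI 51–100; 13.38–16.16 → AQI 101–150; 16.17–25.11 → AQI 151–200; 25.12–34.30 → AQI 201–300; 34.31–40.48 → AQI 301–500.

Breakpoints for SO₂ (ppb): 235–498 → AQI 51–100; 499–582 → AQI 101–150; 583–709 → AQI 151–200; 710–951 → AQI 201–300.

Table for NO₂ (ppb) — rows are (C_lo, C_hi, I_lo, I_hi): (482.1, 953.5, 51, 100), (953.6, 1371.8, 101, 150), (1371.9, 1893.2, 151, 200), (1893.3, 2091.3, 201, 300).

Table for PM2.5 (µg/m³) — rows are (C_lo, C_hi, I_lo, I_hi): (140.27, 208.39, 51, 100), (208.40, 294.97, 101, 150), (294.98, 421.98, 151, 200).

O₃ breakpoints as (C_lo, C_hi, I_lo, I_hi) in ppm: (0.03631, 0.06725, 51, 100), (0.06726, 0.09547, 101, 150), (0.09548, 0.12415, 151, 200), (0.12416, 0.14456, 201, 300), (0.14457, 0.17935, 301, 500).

215

PM10: row 98.8–256.1 (AQI 51–100). (100−51)·(189.1−98.8)/(256.1−98.8) + 51 = 49·90.3/157.3 + 51 ≈ 79.13 → 79.
CO: row 25.12–34.30 (AQI 201–300). (300−201)·(26.43−25.12)/(34.30−25.12) + 201 = 99·1.31/9.18 + 201 ≈ 215.13 → 215.
SO₂: row 710–951 (AQI 201–300). (300−201)·(922−710)/(951−710) + 201 = 99·212/241 + 201 ≈ 288.09 → 288.
NO₂: row 953.6–1371.8 (AQI 101–150). (150−101)·(1270.4−953.6)/(1371.8−953.6) + 101 = 49·316.8/418.2 + 101 ≈ 138.12 → 138.
PM2.5: 323.15 ∈ [294.98, 421.98] ↔ index [151, 200].
151 + (323.15−294.98)·(200−151)/(421.98−294.98) = 151 + 28.17·49/127.00 ≈ 161.87, so AQI = 162.
O₃: row 0.09548–0.12415 (AQI 151–200). (200−151)·(0.11412−0.09548)/(0.12415−0.09548) + 151 = 49·0.01864/0.02867 + 151 ≈ 182.86 → 183.
Sub-indices: PM10→79, CO→215, SO₂→288, NO₂→138, PM2.5→162, O₃→183. Ranked high→low: 288, 215, 183, 162, 138, 79. Second-highest sub-index = 215.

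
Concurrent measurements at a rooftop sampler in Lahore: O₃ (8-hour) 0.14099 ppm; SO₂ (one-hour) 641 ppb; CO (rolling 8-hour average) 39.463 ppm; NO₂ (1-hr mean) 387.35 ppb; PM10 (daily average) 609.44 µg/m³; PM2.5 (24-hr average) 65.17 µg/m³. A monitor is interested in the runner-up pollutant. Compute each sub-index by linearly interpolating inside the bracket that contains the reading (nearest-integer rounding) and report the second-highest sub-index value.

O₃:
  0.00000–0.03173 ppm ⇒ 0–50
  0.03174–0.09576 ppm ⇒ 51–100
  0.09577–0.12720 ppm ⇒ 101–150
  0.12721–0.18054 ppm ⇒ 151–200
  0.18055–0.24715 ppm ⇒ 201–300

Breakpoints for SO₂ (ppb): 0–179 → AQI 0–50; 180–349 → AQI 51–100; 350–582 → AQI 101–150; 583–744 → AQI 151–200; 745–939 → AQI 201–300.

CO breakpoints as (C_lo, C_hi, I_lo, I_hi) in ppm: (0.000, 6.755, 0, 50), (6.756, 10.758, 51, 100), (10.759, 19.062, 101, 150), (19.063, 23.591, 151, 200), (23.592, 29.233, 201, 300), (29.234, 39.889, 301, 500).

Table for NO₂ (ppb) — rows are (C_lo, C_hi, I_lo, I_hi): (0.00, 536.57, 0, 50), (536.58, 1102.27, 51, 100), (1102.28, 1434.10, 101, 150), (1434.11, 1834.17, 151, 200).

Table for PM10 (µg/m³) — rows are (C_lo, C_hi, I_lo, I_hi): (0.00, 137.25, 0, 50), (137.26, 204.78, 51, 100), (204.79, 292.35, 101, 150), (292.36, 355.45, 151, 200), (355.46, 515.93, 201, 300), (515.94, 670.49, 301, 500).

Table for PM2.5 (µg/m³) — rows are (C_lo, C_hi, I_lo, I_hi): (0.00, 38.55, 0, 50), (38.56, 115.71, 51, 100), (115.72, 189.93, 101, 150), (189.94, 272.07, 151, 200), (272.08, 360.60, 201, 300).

421

O₃: 0.14099 lies in 0.12721–0.18054, so I_lo=151, I_hi=200, C_lo=0.12721, C_hi=0.18054.
(200−151)/(0.18054−0.12721) × (0.14099−0.12721) + 151 = 49/0.05333 × 0.01378 + 151 ≈ 163.66 → 164.
SO₂: 641 lies in 583–744, so I_lo=151, I_hi=200, C_lo=583, C_hi=744.
(200−151)/(744−583) × (641−583) + 151 = 49/161 × 58 + 151 ≈ 168.65 → 169.
CO: 39.463 lies in 29.234–39.889, so I_lo=301, I_hi=500, C_lo=29.234, C_hi=39.889.
(500−301)/(39.889−29.234) × (39.463−29.234) + 301 = 199/10.655 × 10.229 + 301 ≈ 492.04 → 492.
NO₂: row 0.00–536.57 (AQI 0–50). (50−0)·(387.35−0.00)/(536.57−0.00) + 0 = 50·387.35/536.57 + 0 ≈ 36.10 → 36.
PM10: row 515.94–670.49 (AQI 301–500). (500−301)·(609.44−515.94)/(670.49−515.94) + 301 = 199·93.50/154.55 + 301 ≈ 421.39 → 421.
PM2.5: row 38.56–115.71 (AQI 51–100). (100−51)·(65.17−38.56)/(115.71−38.56) + 51 = 49·26.61/77.15 + 51 ≈ 67.90 → 68.
Sub-indices: O₃→164, SO₂→169, CO→492, NO₂→36, PM10→421, PM2.5→68. Ranked high→low: 492, 421, 169, 164, 68, 36. Second-highest sub-index = 421.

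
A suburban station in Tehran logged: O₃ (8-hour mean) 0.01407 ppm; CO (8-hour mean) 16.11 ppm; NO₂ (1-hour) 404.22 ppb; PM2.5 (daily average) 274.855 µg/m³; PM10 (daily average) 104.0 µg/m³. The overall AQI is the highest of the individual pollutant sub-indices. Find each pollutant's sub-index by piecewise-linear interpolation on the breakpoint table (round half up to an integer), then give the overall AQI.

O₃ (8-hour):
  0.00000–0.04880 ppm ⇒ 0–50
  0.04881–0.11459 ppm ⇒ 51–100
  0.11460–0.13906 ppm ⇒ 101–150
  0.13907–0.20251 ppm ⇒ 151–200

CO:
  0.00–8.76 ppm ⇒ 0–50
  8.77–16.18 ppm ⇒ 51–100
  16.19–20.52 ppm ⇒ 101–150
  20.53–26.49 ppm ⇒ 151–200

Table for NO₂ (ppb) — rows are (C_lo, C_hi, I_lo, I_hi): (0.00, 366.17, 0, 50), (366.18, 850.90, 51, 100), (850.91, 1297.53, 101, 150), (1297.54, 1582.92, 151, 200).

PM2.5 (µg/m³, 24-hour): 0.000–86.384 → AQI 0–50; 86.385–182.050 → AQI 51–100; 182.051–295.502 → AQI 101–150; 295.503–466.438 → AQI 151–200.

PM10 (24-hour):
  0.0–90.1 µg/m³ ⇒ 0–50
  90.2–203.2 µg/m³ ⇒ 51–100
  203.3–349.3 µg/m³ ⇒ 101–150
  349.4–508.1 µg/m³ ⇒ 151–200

141

O₃ 0.01407: bracket 0.00000–0.04880 → index 0–50; slope 50/0.04880, offset 0.01407.
AQI = 0 + 50/0.04880·0.01407 ≈ 14.42 ⇒ 14.
CO 16.11: bracket 8.77–16.18 → index 51–100; slope 49/7.41, offset 7.34.
AQI = 51 + 49/7.41·7.34 ≈ 99.54 ⇒ 100.
NO₂: 404.22 ∈ [366.18, 850.90] ↔ index [51, 100].
51 + (404.22−366.18)·(100−51)/(850.90−366.18) = 51 + 38.04·49/484.72 ≈ 54.85, so AQI = 55.
PM2.5: row 182.051–295.502 (AQI 101–150). (150−101)·(274.855−182.051)/(295.502−182.051) + 101 = 49·92.804/113.451 + 101 ≈ 141.08 → 141.
PM10: 104.0 ∈ [90.2, 203.2] ↔ index [51, 100].
51 + (104.0−90.2)·(100−51)/(203.2−90.2) = 51 + 13.8·49/113.0 ≈ 56.98, so AQI = 57.
Sub-indices: O₃→14, CO→100, NO₂→55, PM2.5→141, PM10→57. Overall AQI = max = 141; dominant pollutant is PM2.5.
AQI 141: Unhealthy for Sensitive Groups.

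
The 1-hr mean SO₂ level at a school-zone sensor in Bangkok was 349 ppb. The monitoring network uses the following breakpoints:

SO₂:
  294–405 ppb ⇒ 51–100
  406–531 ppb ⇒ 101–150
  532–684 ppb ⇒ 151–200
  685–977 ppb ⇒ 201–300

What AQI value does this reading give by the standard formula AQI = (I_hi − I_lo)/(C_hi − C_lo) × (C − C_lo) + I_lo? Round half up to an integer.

75

SO₂ 349: bracket 294–405 → index 51–100; slope 49/111, offset 55.
AQI = 51 + 49/111·55 ≈ 75.28 ⇒ 75.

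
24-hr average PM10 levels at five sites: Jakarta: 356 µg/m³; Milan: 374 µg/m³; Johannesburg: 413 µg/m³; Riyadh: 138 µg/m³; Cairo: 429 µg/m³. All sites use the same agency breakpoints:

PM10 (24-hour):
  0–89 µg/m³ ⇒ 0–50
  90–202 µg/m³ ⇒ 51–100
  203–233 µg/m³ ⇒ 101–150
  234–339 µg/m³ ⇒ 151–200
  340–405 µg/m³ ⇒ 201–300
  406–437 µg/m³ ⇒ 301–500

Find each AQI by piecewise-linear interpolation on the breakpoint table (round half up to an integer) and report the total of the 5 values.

1345

Jakarta: 356 lies in 340–405, so I_lo=201, I_hi=300, C_lo=340, C_hi=405.
(300−201)/(405−340) × (356−340) + 201 = 99/65 × 16 + 201 ≈ 225.37 → 225.
Milan: 374 lies in 340–405, so I_lo=201, I_hi=300, C_lo=340, C_hi=405.
(300−201)/(405−340) × (374−340) + 201 = 99/65 × 34 + 201 ≈ 252.78 → 253.
Johannesburg: row 406–437 (AQI 301–500). (500−301)·(413−406)/(437−406) + 301 = 199·7/31 + 301 ≈ 345.94 → 346.
Riyadh: 138 lies in 90–202, so I_lo=51, I_hi=100, C_lo=90, C_hi=202.
(100−51)/(202−90) × (138−90) + 51 = 49/112 × 48 + 51 ≈ 72.00 → 72.
Cairo: 429 lies in 406–437, so I_lo=301, I_hi=500, C_lo=406, C_hi=437.
(500−301)/(437−406) × (429−406) + 301 = 199/31 × 23 + 301 ≈ 448.65 → 449.
AQIs: Jakarta=225, Milan=253, Johannesburg=346, Riyadh=72, Cairo=449. Sum = 225 + 253 + 346 + 72 + 449 = 1345.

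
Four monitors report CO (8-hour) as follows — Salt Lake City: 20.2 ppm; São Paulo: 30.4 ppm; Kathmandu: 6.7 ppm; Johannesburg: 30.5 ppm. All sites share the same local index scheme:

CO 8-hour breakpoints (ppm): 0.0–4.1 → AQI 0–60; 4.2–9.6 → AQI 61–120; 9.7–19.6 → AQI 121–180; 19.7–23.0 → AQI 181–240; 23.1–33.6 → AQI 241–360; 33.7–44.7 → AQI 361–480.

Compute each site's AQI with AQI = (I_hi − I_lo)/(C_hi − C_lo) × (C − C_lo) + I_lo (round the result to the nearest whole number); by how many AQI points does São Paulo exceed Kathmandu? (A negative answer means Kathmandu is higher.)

236

Salt Lake City 20.2: bracket 19.7–23.0 → index 181–240; slope 59/3.3, offset 0.5.
AQI = 181 + 59/3.3·0.5 ≈ 189.94 ⇒ 190.
São Paulo 30.4: bracket 23.1–33.6 → index 241–360; slope 119/10.5, offset 7.3.
AQI = 241 + 119/10.5·7.3 ≈ 323.73 ⇒ 324.
Kathmandu 6.7: bracket 4.2–9.6 → index 61–120; slope 59/5.4, offset 2.5.
AQI = 61 + 59/5.4·2.5 ≈ 88.31 ⇒ 88.
Johannesburg: 30.5 lies in 23.1–33.6, so I_lo=241, I_hi=360, C_lo=23.1, C_hi=33.6.
(360−241)/(33.6−23.1) × (30.5−23.1) + 241 = 119/10.5 × 7.4 + 241 ≈ 324.87 → 325.
AQIs: Salt Lake City=190, São Paulo=324, Kathmandu=88, Johannesburg=325. São Paulo (324) − Kathmandu (88) = 236.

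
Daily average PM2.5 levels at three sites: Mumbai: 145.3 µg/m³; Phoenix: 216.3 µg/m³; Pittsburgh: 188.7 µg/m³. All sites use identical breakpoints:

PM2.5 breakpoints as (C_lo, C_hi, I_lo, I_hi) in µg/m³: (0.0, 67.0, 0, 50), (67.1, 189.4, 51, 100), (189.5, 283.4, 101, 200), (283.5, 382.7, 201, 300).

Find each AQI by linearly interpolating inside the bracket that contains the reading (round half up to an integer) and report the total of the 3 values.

Mumbai: 145.3 lies in 67.1–189.4, so I_lo=51, I_hi=100, C_lo=67.1, C_hi=189.4.
(100−51)/(189.4−67.1) × (145.3−67.1) + 51 = 49/122.3 × 78.2 + 51 ≈ 82.33 → 82.
Phoenix: row 189.5–283.4 (AQI 101–200). (200−101)·(216.3−189.5)/(283.4−189.5) + 101 = 99·26.8/93.9 + 101 ≈ 129.26 → 129.
Pittsburgh: 188.7 lies in 67.1–189.4, so I_lo=51, I_hi=100, C_lo=67.1, C_hi=189.4.
(100−51)/(189.4−67.1) × (188.7−67.1) + 51 = 49/122.3 × 121.6 + 51 ≈ 99.72 → 100.
AQIs: Mumbai=82, Phoenix=129, Pittsburgh=100. Sum = 82 + 129 + 100 = 311.

311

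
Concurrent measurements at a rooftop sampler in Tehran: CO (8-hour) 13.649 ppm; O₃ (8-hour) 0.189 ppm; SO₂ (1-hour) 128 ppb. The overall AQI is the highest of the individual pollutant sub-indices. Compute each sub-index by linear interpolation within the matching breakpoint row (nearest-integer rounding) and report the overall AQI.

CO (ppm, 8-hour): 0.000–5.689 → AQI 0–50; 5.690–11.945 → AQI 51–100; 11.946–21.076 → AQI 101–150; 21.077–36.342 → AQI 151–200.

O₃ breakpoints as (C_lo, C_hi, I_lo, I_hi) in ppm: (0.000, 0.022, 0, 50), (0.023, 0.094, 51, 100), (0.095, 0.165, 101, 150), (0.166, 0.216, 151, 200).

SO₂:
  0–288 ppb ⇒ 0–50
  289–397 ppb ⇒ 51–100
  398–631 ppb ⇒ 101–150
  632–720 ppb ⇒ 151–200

174

CO: row 11.946–21.076 (AQI 101–150). (150−101)·(13.649−11.946)/(21.076−11.946) + 101 = 49·1.703/9.130 + 101 ≈ 110.14 → 110.
O₃: row 0.166–0.216 (AQI 151–200). (200−151)·(0.189−0.166)/(0.216−0.166) + 151 = 49·0.023/0.050 + 151 ≈ 173.54 → 174.
SO₂: row 0–288 (AQI 0–50). (50−0)·(128−0)/(288−0) + 0 = 50·128/288 + 0 ≈ 22.22 → 22.
Sub-indices: CO→110, O₃→174, SO₂→22. Overall AQI = max = 174; dominant pollutant is O₃.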